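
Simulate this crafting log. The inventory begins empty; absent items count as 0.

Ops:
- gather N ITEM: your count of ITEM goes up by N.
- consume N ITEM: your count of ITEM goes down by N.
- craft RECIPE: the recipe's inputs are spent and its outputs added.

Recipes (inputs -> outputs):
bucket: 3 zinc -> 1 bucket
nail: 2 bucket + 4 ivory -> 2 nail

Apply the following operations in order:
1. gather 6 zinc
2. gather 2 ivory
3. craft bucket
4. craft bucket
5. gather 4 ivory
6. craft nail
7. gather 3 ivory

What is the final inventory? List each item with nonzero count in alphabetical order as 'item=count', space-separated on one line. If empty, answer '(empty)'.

Answer: ivory=5 nail=2

Derivation:
After 1 (gather 6 zinc): zinc=6
After 2 (gather 2 ivory): ivory=2 zinc=6
After 3 (craft bucket): bucket=1 ivory=2 zinc=3
After 4 (craft bucket): bucket=2 ivory=2
After 5 (gather 4 ivory): bucket=2 ivory=6
After 6 (craft nail): ivory=2 nail=2
After 7 (gather 3 ivory): ivory=5 nail=2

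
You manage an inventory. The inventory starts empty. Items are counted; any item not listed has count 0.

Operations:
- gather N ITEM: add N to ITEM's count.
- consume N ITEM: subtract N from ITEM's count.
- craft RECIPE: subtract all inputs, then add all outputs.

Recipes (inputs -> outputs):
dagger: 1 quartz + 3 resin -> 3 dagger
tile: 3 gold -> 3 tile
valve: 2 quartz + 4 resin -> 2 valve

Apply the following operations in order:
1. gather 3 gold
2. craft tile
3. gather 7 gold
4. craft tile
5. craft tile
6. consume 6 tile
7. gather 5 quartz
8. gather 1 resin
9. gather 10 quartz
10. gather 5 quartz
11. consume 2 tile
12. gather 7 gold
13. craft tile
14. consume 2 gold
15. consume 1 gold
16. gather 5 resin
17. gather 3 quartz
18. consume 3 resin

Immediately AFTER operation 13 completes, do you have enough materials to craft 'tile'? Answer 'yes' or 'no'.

Answer: yes

Derivation:
After 1 (gather 3 gold): gold=3
After 2 (craft tile): tile=3
After 3 (gather 7 gold): gold=7 tile=3
After 4 (craft tile): gold=4 tile=6
After 5 (craft tile): gold=1 tile=9
After 6 (consume 6 tile): gold=1 tile=3
After 7 (gather 5 quartz): gold=1 quartz=5 tile=3
After 8 (gather 1 resin): gold=1 quartz=5 resin=1 tile=3
After 9 (gather 10 quartz): gold=1 quartz=15 resin=1 tile=3
After 10 (gather 5 quartz): gold=1 quartz=20 resin=1 tile=3
After 11 (consume 2 tile): gold=1 quartz=20 resin=1 tile=1
After 12 (gather 7 gold): gold=8 quartz=20 resin=1 tile=1
After 13 (craft tile): gold=5 quartz=20 resin=1 tile=4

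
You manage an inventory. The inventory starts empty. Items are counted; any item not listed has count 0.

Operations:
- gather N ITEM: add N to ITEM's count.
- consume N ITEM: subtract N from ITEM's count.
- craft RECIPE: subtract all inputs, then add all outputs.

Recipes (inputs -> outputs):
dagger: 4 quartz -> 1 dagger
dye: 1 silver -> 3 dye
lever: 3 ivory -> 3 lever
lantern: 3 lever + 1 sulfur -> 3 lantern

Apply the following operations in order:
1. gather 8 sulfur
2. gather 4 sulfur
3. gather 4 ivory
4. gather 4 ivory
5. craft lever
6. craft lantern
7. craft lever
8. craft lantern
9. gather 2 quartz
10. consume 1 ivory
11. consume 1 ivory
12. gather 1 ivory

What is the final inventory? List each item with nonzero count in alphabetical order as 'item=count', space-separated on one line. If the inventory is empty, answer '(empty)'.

Answer: ivory=1 lantern=6 quartz=2 sulfur=10

Derivation:
After 1 (gather 8 sulfur): sulfur=8
After 2 (gather 4 sulfur): sulfur=12
After 3 (gather 4 ivory): ivory=4 sulfur=12
After 4 (gather 4 ivory): ivory=8 sulfur=12
After 5 (craft lever): ivory=5 lever=3 sulfur=12
After 6 (craft lantern): ivory=5 lantern=3 sulfur=11
After 7 (craft lever): ivory=2 lantern=3 lever=3 sulfur=11
After 8 (craft lantern): ivory=2 lantern=6 sulfur=10
After 9 (gather 2 quartz): ivory=2 lantern=6 quartz=2 sulfur=10
After 10 (consume 1 ivory): ivory=1 lantern=6 quartz=2 sulfur=10
After 11 (consume 1 ivory): lantern=6 quartz=2 sulfur=10
After 12 (gather 1 ivory): ivory=1 lantern=6 quartz=2 sulfur=10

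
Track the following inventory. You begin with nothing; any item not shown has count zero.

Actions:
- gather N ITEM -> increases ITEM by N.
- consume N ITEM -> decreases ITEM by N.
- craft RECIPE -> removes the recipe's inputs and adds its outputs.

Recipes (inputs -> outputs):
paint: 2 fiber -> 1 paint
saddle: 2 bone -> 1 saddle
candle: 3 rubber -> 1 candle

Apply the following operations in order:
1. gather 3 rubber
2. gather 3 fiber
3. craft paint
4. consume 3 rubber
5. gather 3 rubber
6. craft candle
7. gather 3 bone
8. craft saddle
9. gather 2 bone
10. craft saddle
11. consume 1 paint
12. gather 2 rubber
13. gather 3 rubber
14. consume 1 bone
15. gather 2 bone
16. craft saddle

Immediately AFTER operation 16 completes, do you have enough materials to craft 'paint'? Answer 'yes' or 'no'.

Answer: no

Derivation:
After 1 (gather 3 rubber): rubber=3
After 2 (gather 3 fiber): fiber=3 rubber=3
After 3 (craft paint): fiber=1 paint=1 rubber=3
After 4 (consume 3 rubber): fiber=1 paint=1
After 5 (gather 3 rubber): fiber=1 paint=1 rubber=3
After 6 (craft candle): candle=1 fiber=1 paint=1
After 7 (gather 3 bone): bone=3 candle=1 fiber=1 paint=1
After 8 (craft saddle): bone=1 candle=1 fiber=1 paint=1 saddle=1
After 9 (gather 2 bone): bone=3 candle=1 fiber=1 paint=1 saddle=1
After 10 (craft saddle): bone=1 candle=1 fiber=1 paint=1 saddle=2
After 11 (consume 1 paint): bone=1 candle=1 fiber=1 saddle=2
After 12 (gather 2 rubber): bone=1 candle=1 fiber=1 rubber=2 saddle=2
After 13 (gather 3 rubber): bone=1 candle=1 fiber=1 rubber=5 saddle=2
After 14 (consume 1 bone): candle=1 fiber=1 rubber=5 saddle=2
After 15 (gather 2 bone): bone=2 candle=1 fiber=1 rubber=5 saddle=2
After 16 (craft saddle): candle=1 fiber=1 rubber=5 saddle=3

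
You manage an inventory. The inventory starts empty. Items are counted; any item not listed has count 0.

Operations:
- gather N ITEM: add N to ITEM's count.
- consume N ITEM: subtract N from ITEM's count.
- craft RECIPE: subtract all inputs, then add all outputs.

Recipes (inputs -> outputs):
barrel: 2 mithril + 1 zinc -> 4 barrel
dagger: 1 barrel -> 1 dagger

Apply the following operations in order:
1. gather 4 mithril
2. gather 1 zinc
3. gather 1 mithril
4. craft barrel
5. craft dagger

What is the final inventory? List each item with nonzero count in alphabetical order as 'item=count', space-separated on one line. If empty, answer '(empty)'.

Answer: barrel=3 dagger=1 mithril=3

Derivation:
After 1 (gather 4 mithril): mithril=4
After 2 (gather 1 zinc): mithril=4 zinc=1
After 3 (gather 1 mithril): mithril=5 zinc=1
After 4 (craft barrel): barrel=4 mithril=3
After 5 (craft dagger): barrel=3 dagger=1 mithril=3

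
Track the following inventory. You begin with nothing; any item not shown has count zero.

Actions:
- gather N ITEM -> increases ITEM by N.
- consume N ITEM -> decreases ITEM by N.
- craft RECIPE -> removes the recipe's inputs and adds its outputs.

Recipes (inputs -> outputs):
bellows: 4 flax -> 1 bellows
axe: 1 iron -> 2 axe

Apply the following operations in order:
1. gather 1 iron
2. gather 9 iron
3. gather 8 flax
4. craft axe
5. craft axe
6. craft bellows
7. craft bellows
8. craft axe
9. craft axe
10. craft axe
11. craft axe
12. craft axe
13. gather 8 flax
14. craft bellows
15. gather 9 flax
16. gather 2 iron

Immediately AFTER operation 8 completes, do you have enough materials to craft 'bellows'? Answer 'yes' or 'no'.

Answer: no

Derivation:
After 1 (gather 1 iron): iron=1
After 2 (gather 9 iron): iron=10
After 3 (gather 8 flax): flax=8 iron=10
After 4 (craft axe): axe=2 flax=8 iron=9
After 5 (craft axe): axe=4 flax=8 iron=8
After 6 (craft bellows): axe=4 bellows=1 flax=4 iron=8
After 7 (craft bellows): axe=4 bellows=2 iron=8
After 8 (craft axe): axe=6 bellows=2 iron=7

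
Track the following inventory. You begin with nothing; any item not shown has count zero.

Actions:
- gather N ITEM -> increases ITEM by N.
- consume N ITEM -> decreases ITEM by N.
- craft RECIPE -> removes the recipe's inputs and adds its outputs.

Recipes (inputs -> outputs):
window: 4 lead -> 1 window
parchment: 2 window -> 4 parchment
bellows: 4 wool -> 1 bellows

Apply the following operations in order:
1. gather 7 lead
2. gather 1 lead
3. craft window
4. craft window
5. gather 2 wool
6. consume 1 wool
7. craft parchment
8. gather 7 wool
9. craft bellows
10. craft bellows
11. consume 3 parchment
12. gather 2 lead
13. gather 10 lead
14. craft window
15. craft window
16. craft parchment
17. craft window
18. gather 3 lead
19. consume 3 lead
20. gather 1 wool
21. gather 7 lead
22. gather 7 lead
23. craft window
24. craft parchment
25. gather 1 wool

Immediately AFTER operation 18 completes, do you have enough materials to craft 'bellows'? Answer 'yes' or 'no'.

After 1 (gather 7 lead): lead=7
After 2 (gather 1 lead): lead=8
After 3 (craft window): lead=4 window=1
After 4 (craft window): window=2
After 5 (gather 2 wool): window=2 wool=2
After 6 (consume 1 wool): window=2 wool=1
After 7 (craft parchment): parchment=4 wool=1
After 8 (gather 7 wool): parchment=4 wool=8
After 9 (craft bellows): bellows=1 parchment=4 wool=4
After 10 (craft bellows): bellows=2 parchment=4
After 11 (consume 3 parchment): bellows=2 parchment=1
After 12 (gather 2 lead): bellows=2 lead=2 parchment=1
After 13 (gather 10 lead): bellows=2 lead=12 parchment=1
After 14 (craft window): bellows=2 lead=8 parchment=1 window=1
After 15 (craft window): bellows=2 lead=4 parchment=1 window=2
After 16 (craft parchment): bellows=2 lead=4 parchment=5
After 17 (craft window): bellows=2 parchment=5 window=1
After 18 (gather 3 lead): bellows=2 lead=3 parchment=5 window=1

Answer: no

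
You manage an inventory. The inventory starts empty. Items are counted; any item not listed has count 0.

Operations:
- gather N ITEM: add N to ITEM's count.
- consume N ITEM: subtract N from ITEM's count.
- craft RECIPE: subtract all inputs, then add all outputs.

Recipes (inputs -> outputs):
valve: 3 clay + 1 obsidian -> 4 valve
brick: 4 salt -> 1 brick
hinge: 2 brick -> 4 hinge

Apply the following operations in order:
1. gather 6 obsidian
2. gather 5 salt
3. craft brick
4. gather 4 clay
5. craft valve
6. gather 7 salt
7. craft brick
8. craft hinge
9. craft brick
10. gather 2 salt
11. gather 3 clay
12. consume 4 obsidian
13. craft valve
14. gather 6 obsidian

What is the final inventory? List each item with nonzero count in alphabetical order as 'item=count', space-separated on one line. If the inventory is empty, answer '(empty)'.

Answer: brick=1 clay=1 hinge=4 obsidian=6 salt=2 valve=8

Derivation:
After 1 (gather 6 obsidian): obsidian=6
After 2 (gather 5 salt): obsidian=6 salt=5
After 3 (craft brick): brick=1 obsidian=6 salt=1
After 4 (gather 4 clay): brick=1 clay=4 obsidian=6 salt=1
After 5 (craft valve): brick=1 clay=1 obsidian=5 salt=1 valve=4
After 6 (gather 7 salt): brick=1 clay=1 obsidian=5 salt=8 valve=4
After 7 (craft brick): brick=2 clay=1 obsidian=5 salt=4 valve=4
After 8 (craft hinge): clay=1 hinge=4 obsidian=5 salt=4 valve=4
After 9 (craft brick): brick=1 clay=1 hinge=4 obsidian=5 valve=4
After 10 (gather 2 salt): brick=1 clay=1 hinge=4 obsidian=5 salt=2 valve=4
After 11 (gather 3 clay): brick=1 clay=4 hinge=4 obsidian=5 salt=2 valve=4
After 12 (consume 4 obsidian): brick=1 clay=4 hinge=4 obsidian=1 salt=2 valve=4
After 13 (craft valve): brick=1 clay=1 hinge=4 salt=2 valve=8
After 14 (gather 6 obsidian): brick=1 clay=1 hinge=4 obsidian=6 salt=2 valve=8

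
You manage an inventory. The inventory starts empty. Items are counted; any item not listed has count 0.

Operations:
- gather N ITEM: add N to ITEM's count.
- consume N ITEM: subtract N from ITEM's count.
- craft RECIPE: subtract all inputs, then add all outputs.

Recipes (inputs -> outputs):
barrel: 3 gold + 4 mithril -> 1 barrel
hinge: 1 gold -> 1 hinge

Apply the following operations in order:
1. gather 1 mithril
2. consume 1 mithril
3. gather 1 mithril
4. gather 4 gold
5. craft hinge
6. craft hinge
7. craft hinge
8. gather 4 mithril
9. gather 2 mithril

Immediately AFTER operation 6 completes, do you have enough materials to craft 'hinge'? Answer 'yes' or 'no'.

Answer: yes

Derivation:
After 1 (gather 1 mithril): mithril=1
After 2 (consume 1 mithril): (empty)
After 3 (gather 1 mithril): mithril=1
After 4 (gather 4 gold): gold=4 mithril=1
After 5 (craft hinge): gold=3 hinge=1 mithril=1
After 6 (craft hinge): gold=2 hinge=2 mithril=1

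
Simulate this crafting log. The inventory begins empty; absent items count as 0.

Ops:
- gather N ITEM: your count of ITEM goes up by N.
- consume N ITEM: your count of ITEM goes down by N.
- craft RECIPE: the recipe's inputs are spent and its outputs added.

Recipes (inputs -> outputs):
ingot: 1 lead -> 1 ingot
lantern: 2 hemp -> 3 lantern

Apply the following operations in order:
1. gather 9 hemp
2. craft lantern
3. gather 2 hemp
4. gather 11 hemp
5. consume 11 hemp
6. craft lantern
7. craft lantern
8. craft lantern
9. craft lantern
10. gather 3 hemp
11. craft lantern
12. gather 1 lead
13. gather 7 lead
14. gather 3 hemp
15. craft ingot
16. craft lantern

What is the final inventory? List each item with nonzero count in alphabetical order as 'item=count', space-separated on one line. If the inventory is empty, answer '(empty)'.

After 1 (gather 9 hemp): hemp=9
After 2 (craft lantern): hemp=7 lantern=3
After 3 (gather 2 hemp): hemp=9 lantern=3
After 4 (gather 11 hemp): hemp=20 lantern=3
After 5 (consume 11 hemp): hemp=9 lantern=3
After 6 (craft lantern): hemp=7 lantern=6
After 7 (craft lantern): hemp=5 lantern=9
After 8 (craft lantern): hemp=3 lantern=12
After 9 (craft lantern): hemp=1 lantern=15
After 10 (gather 3 hemp): hemp=4 lantern=15
After 11 (craft lantern): hemp=2 lantern=18
After 12 (gather 1 lead): hemp=2 lantern=18 lead=1
After 13 (gather 7 lead): hemp=2 lantern=18 lead=8
After 14 (gather 3 hemp): hemp=5 lantern=18 lead=8
After 15 (craft ingot): hemp=5 ingot=1 lantern=18 lead=7
After 16 (craft lantern): hemp=3 ingot=1 lantern=21 lead=7

Answer: hemp=3 ingot=1 lantern=21 lead=7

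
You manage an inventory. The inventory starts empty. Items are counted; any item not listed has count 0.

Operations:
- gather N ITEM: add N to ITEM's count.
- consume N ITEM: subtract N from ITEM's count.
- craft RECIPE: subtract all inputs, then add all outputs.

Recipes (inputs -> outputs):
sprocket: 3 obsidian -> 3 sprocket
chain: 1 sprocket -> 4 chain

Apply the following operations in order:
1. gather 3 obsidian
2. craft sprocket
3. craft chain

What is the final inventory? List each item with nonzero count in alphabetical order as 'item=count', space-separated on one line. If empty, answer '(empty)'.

Answer: chain=4 sprocket=2

Derivation:
After 1 (gather 3 obsidian): obsidian=3
After 2 (craft sprocket): sprocket=3
After 3 (craft chain): chain=4 sprocket=2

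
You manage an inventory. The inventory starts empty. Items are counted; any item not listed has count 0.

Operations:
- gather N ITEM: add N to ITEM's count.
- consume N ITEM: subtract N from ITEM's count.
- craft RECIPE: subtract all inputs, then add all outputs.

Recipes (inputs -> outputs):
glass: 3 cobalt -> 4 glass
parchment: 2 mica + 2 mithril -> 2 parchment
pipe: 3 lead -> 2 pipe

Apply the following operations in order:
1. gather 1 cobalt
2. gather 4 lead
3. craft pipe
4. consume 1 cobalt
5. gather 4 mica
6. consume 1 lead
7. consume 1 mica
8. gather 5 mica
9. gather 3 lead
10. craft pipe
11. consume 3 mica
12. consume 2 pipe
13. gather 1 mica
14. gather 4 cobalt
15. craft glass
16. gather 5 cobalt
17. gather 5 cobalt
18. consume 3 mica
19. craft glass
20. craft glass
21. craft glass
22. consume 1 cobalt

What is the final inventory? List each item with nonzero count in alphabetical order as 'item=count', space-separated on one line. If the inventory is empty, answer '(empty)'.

After 1 (gather 1 cobalt): cobalt=1
After 2 (gather 4 lead): cobalt=1 lead=4
After 3 (craft pipe): cobalt=1 lead=1 pipe=2
After 4 (consume 1 cobalt): lead=1 pipe=2
After 5 (gather 4 mica): lead=1 mica=4 pipe=2
After 6 (consume 1 lead): mica=4 pipe=2
After 7 (consume 1 mica): mica=3 pipe=2
After 8 (gather 5 mica): mica=8 pipe=2
After 9 (gather 3 lead): lead=3 mica=8 pipe=2
After 10 (craft pipe): mica=8 pipe=4
After 11 (consume 3 mica): mica=5 pipe=4
After 12 (consume 2 pipe): mica=5 pipe=2
After 13 (gather 1 mica): mica=6 pipe=2
After 14 (gather 4 cobalt): cobalt=4 mica=6 pipe=2
After 15 (craft glass): cobalt=1 glass=4 mica=6 pipe=2
After 16 (gather 5 cobalt): cobalt=6 glass=4 mica=6 pipe=2
After 17 (gather 5 cobalt): cobalt=11 glass=4 mica=6 pipe=2
After 18 (consume 3 mica): cobalt=11 glass=4 mica=3 pipe=2
After 19 (craft glass): cobalt=8 glass=8 mica=3 pipe=2
After 20 (craft glass): cobalt=5 glass=12 mica=3 pipe=2
After 21 (craft glass): cobalt=2 glass=16 mica=3 pipe=2
After 22 (consume 1 cobalt): cobalt=1 glass=16 mica=3 pipe=2

Answer: cobalt=1 glass=16 mica=3 pipe=2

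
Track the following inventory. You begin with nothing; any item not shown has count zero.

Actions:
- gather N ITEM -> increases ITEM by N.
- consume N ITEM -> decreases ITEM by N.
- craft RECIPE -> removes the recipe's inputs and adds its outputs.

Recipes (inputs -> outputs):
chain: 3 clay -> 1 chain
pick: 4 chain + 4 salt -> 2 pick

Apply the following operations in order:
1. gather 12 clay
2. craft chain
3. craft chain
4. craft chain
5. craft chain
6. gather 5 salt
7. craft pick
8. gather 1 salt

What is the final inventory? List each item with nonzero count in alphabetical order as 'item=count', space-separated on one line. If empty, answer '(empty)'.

After 1 (gather 12 clay): clay=12
After 2 (craft chain): chain=1 clay=9
After 3 (craft chain): chain=2 clay=6
After 4 (craft chain): chain=3 clay=3
After 5 (craft chain): chain=4
After 6 (gather 5 salt): chain=4 salt=5
After 7 (craft pick): pick=2 salt=1
After 8 (gather 1 salt): pick=2 salt=2

Answer: pick=2 salt=2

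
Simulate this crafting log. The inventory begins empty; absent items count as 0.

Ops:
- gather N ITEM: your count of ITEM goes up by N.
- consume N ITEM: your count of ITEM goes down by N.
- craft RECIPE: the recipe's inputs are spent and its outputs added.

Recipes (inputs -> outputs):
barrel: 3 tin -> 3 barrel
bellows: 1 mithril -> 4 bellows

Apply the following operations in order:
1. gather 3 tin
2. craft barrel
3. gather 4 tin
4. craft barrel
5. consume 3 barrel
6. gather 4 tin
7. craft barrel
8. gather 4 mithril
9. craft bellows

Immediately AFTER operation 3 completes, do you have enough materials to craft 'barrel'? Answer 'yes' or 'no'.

Answer: yes

Derivation:
After 1 (gather 3 tin): tin=3
After 2 (craft barrel): barrel=3
After 3 (gather 4 tin): barrel=3 tin=4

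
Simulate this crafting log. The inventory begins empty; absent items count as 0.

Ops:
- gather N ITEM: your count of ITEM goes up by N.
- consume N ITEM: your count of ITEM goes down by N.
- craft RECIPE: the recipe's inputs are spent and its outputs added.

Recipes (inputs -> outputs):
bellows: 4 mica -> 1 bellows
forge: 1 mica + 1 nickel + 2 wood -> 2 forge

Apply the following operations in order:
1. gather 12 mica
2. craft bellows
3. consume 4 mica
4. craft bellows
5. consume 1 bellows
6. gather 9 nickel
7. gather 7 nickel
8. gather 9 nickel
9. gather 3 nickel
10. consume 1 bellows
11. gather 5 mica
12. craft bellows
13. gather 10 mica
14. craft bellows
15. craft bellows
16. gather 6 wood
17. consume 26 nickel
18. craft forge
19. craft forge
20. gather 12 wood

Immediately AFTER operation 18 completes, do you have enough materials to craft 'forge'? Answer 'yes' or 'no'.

Answer: yes

Derivation:
After 1 (gather 12 mica): mica=12
After 2 (craft bellows): bellows=1 mica=8
After 3 (consume 4 mica): bellows=1 mica=4
After 4 (craft bellows): bellows=2
After 5 (consume 1 bellows): bellows=1
After 6 (gather 9 nickel): bellows=1 nickel=9
After 7 (gather 7 nickel): bellows=1 nickel=16
After 8 (gather 9 nickel): bellows=1 nickel=25
After 9 (gather 3 nickel): bellows=1 nickel=28
After 10 (consume 1 bellows): nickel=28
After 11 (gather 5 mica): mica=5 nickel=28
After 12 (craft bellows): bellows=1 mica=1 nickel=28
After 13 (gather 10 mica): bellows=1 mica=11 nickel=28
After 14 (craft bellows): bellows=2 mica=7 nickel=28
After 15 (craft bellows): bellows=3 mica=3 nickel=28
After 16 (gather 6 wood): bellows=3 mica=3 nickel=28 wood=6
After 17 (consume 26 nickel): bellows=3 mica=3 nickel=2 wood=6
After 18 (craft forge): bellows=3 forge=2 mica=2 nickel=1 wood=4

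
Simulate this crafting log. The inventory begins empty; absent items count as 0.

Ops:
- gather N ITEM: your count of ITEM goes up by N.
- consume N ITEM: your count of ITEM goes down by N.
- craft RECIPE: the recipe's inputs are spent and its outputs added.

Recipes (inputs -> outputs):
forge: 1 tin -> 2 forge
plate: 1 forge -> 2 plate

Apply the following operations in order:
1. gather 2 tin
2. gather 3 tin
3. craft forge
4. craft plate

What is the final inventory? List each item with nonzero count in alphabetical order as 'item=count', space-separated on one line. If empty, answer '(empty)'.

After 1 (gather 2 tin): tin=2
After 2 (gather 3 tin): tin=5
After 3 (craft forge): forge=2 tin=4
After 4 (craft plate): forge=1 plate=2 tin=4

Answer: forge=1 plate=2 tin=4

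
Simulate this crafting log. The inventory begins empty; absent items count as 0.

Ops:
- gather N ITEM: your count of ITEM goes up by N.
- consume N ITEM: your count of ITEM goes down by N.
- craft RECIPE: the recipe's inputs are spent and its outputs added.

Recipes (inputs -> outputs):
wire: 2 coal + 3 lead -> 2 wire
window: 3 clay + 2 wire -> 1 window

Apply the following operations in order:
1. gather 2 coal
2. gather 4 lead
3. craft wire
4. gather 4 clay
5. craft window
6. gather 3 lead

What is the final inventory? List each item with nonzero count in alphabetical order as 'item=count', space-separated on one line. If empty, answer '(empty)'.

After 1 (gather 2 coal): coal=2
After 2 (gather 4 lead): coal=2 lead=4
After 3 (craft wire): lead=1 wire=2
After 4 (gather 4 clay): clay=4 lead=1 wire=2
After 5 (craft window): clay=1 lead=1 window=1
After 6 (gather 3 lead): clay=1 lead=4 window=1

Answer: clay=1 lead=4 window=1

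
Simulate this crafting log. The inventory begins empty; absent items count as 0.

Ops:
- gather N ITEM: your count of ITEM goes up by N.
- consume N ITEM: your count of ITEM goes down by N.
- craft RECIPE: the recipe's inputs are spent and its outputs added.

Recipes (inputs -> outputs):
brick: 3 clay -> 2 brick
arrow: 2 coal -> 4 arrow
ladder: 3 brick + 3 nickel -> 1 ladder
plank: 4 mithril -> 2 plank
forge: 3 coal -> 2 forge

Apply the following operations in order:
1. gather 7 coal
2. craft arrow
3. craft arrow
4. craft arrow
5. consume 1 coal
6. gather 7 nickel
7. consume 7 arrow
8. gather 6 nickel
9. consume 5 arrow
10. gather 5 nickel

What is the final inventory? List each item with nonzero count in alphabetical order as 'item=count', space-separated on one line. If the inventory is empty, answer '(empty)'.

After 1 (gather 7 coal): coal=7
After 2 (craft arrow): arrow=4 coal=5
After 3 (craft arrow): arrow=8 coal=3
After 4 (craft arrow): arrow=12 coal=1
After 5 (consume 1 coal): arrow=12
After 6 (gather 7 nickel): arrow=12 nickel=7
After 7 (consume 7 arrow): arrow=5 nickel=7
After 8 (gather 6 nickel): arrow=5 nickel=13
After 9 (consume 5 arrow): nickel=13
After 10 (gather 5 nickel): nickel=18

Answer: nickel=18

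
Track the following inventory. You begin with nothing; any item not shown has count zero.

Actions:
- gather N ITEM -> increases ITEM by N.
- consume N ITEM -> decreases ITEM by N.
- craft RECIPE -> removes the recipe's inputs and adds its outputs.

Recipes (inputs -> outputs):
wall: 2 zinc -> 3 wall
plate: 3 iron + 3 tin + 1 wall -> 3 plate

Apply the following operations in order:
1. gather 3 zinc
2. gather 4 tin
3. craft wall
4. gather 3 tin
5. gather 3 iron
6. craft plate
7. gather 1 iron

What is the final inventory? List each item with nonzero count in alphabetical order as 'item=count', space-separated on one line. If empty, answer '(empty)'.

Answer: iron=1 plate=3 tin=4 wall=2 zinc=1

Derivation:
After 1 (gather 3 zinc): zinc=3
After 2 (gather 4 tin): tin=4 zinc=3
After 3 (craft wall): tin=4 wall=3 zinc=1
After 4 (gather 3 tin): tin=7 wall=3 zinc=1
After 5 (gather 3 iron): iron=3 tin=7 wall=3 zinc=1
After 6 (craft plate): plate=3 tin=4 wall=2 zinc=1
After 7 (gather 1 iron): iron=1 plate=3 tin=4 wall=2 zinc=1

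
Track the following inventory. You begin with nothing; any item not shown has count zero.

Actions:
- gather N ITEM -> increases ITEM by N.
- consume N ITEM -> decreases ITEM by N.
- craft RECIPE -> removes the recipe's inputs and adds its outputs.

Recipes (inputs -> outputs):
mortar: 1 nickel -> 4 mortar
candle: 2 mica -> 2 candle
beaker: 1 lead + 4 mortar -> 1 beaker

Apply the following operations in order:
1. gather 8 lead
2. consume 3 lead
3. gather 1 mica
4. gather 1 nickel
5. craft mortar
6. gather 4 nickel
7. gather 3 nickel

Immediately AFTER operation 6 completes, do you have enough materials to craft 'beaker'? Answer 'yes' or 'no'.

After 1 (gather 8 lead): lead=8
After 2 (consume 3 lead): lead=5
After 3 (gather 1 mica): lead=5 mica=1
After 4 (gather 1 nickel): lead=5 mica=1 nickel=1
After 5 (craft mortar): lead=5 mica=1 mortar=4
After 6 (gather 4 nickel): lead=5 mica=1 mortar=4 nickel=4

Answer: yes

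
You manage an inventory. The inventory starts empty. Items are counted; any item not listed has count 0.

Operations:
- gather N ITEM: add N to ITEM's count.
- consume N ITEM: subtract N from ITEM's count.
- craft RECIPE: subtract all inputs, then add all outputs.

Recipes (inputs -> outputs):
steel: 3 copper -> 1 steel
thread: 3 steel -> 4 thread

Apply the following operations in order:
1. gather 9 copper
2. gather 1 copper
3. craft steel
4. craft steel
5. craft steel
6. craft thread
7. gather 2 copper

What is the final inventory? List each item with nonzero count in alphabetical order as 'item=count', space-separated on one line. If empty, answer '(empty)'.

After 1 (gather 9 copper): copper=9
After 2 (gather 1 copper): copper=10
After 3 (craft steel): copper=7 steel=1
After 4 (craft steel): copper=4 steel=2
After 5 (craft steel): copper=1 steel=3
After 6 (craft thread): copper=1 thread=4
After 7 (gather 2 copper): copper=3 thread=4

Answer: copper=3 thread=4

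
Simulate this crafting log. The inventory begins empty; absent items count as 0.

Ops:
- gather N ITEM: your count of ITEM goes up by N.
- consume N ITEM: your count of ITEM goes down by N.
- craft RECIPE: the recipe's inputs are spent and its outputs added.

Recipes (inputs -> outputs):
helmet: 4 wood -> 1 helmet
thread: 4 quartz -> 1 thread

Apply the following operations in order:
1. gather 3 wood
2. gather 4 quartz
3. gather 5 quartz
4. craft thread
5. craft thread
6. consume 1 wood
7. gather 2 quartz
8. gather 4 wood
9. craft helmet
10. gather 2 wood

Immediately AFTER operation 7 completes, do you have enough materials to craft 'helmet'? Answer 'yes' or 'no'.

Answer: no

Derivation:
After 1 (gather 3 wood): wood=3
After 2 (gather 4 quartz): quartz=4 wood=3
After 3 (gather 5 quartz): quartz=9 wood=3
After 4 (craft thread): quartz=5 thread=1 wood=3
After 5 (craft thread): quartz=1 thread=2 wood=3
After 6 (consume 1 wood): quartz=1 thread=2 wood=2
After 7 (gather 2 quartz): quartz=3 thread=2 wood=2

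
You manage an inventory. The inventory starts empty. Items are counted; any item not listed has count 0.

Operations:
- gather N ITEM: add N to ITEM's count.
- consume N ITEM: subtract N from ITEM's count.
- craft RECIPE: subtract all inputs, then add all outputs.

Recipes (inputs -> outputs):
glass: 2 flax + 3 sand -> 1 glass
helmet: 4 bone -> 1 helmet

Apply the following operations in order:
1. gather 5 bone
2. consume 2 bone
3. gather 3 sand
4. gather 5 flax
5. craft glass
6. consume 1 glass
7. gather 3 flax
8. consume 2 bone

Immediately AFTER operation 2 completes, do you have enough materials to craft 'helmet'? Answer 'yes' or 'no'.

After 1 (gather 5 bone): bone=5
After 2 (consume 2 bone): bone=3

Answer: no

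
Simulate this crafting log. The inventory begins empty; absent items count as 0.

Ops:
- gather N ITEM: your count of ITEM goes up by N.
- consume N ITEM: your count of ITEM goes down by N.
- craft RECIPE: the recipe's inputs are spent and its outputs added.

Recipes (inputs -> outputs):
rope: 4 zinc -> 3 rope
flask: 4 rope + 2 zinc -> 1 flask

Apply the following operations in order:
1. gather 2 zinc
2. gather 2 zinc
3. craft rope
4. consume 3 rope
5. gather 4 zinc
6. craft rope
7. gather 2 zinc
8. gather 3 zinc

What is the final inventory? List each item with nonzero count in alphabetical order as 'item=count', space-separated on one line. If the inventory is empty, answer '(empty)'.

After 1 (gather 2 zinc): zinc=2
After 2 (gather 2 zinc): zinc=4
After 3 (craft rope): rope=3
After 4 (consume 3 rope): (empty)
After 5 (gather 4 zinc): zinc=4
After 6 (craft rope): rope=3
After 7 (gather 2 zinc): rope=3 zinc=2
After 8 (gather 3 zinc): rope=3 zinc=5

Answer: rope=3 zinc=5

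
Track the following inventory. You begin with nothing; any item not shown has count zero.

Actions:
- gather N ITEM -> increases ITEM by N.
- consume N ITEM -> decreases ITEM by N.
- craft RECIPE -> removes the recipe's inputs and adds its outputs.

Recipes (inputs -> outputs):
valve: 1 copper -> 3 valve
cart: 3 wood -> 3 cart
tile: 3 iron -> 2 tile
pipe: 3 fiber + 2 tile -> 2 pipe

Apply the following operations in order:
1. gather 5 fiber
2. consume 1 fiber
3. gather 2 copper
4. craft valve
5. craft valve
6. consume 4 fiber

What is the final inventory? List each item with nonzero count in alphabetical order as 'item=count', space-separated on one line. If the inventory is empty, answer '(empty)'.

Answer: valve=6

Derivation:
After 1 (gather 5 fiber): fiber=5
After 2 (consume 1 fiber): fiber=4
After 3 (gather 2 copper): copper=2 fiber=4
After 4 (craft valve): copper=1 fiber=4 valve=3
After 5 (craft valve): fiber=4 valve=6
After 6 (consume 4 fiber): valve=6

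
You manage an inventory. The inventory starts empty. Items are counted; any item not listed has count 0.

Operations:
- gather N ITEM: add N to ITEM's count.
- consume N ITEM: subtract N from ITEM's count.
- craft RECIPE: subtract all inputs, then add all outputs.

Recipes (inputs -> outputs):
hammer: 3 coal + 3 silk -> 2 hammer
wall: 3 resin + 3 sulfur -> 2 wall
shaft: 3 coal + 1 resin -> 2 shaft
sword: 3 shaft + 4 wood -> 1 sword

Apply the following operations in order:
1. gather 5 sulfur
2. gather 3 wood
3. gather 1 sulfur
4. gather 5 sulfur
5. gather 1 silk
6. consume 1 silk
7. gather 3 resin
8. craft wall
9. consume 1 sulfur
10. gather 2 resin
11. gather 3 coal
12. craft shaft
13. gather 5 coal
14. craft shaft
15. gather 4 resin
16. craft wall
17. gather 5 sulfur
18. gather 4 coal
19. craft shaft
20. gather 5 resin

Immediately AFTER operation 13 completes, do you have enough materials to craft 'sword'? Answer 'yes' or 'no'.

After 1 (gather 5 sulfur): sulfur=5
After 2 (gather 3 wood): sulfur=5 wood=3
After 3 (gather 1 sulfur): sulfur=6 wood=3
After 4 (gather 5 sulfur): sulfur=11 wood=3
After 5 (gather 1 silk): silk=1 sulfur=11 wood=3
After 6 (consume 1 silk): sulfur=11 wood=3
After 7 (gather 3 resin): resin=3 sulfur=11 wood=3
After 8 (craft wall): sulfur=8 wall=2 wood=3
After 9 (consume 1 sulfur): sulfur=7 wall=2 wood=3
After 10 (gather 2 resin): resin=2 sulfur=7 wall=2 wood=3
After 11 (gather 3 coal): coal=3 resin=2 sulfur=7 wall=2 wood=3
After 12 (craft shaft): resin=1 shaft=2 sulfur=7 wall=2 wood=3
After 13 (gather 5 coal): coal=5 resin=1 shaft=2 sulfur=7 wall=2 wood=3

Answer: no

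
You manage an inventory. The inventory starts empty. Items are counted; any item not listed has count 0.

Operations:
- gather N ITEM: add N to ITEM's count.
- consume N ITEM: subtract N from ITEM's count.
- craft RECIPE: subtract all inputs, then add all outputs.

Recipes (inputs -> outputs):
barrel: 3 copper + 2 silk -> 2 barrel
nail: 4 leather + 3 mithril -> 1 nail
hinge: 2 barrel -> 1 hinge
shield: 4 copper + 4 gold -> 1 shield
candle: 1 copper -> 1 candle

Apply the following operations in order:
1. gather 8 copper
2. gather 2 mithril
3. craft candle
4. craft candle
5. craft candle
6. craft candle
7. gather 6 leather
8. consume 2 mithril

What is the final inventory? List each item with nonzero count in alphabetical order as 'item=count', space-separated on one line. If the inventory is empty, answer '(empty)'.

Answer: candle=4 copper=4 leather=6

Derivation:
After 1 (gather 8 copper): copper=8
After 2 (gather 2 mithril): copper=8 mithril=2
After 3 (craft candle): candle=1 copper=7 mithril=2
After 4 (craft candle): candle=2 copper=6 mithril=2
After 5 (craft candle): candle=3 copper=5 mithril=2
After 6 (craft candle): candle=4 copper=4 mithril=2
After 7 (gather 6 leather): candle=4 copper=4 leather=6 mithril=2
After 8 (consume 2 mithril): candle=4 copper=4 leather=6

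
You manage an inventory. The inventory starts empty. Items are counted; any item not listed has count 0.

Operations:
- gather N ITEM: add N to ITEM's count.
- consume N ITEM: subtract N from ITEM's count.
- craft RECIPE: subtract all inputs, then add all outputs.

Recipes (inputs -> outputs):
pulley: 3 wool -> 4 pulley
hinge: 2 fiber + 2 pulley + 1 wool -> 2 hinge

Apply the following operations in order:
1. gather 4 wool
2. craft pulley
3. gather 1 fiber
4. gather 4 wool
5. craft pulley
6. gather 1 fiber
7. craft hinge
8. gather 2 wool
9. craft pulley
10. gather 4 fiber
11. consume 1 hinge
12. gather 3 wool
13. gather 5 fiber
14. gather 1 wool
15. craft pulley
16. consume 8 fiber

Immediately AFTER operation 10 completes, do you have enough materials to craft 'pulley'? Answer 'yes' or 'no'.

Answer: no

Derivation:
After 1 (gather 4 wool): wool=4
After 2 (craft pulley): pulley=4 wool=1
After 3 (gather 1 fiber): fiber=1 pulley=4 wool=1
After 4 (gather 4 wool): fiber=1 pulley=4 wool=5
After 5 (craft pulley): fiber=1 pulley=8 wool=2
After 6 (gather 1 fiber): fiber=2 pulley=8 wool=2
After 7 (craft hinge): hinge=2 pulley=6 wool=1
After 8 (gather 2 wool): hinge=2 pulley=6 wool=3
After 9 (craft pulley): hinge=2 pulley=10
After 10 (gather 4 fiber): fiber=4 hinge=2 pulley=10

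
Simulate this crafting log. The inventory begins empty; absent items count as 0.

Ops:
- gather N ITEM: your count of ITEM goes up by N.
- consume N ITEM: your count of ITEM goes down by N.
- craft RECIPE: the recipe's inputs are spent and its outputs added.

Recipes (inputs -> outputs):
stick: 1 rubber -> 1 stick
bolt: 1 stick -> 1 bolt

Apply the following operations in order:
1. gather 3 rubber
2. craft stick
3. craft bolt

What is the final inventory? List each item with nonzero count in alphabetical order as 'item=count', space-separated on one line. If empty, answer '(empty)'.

Answer: bolt=1 rubber=2

Derivation:
After 1 (gather 3 rubber): rubber=3
After 2 (craft stick): rubber=2 stick=1
After 3 (craft bolt): bolt=1 rubber=2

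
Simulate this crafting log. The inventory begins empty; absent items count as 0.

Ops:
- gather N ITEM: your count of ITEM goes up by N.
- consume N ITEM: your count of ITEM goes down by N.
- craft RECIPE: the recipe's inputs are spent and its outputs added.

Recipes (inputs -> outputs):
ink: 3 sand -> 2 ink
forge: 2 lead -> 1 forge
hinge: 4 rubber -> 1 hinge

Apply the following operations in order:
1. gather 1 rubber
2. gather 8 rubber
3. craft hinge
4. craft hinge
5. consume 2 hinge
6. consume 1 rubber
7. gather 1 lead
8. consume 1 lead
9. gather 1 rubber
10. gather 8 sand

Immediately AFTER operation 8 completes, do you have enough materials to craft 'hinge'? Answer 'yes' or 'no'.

After 1 (gather 1 rubber): rubber=1
After 2 (gather 8 rubber): rubber=9
After 3 (craft hinge): hinge=1 rubber=5
After 4 (craft hinge): hinge=2 rubber=1
After 5 (consume 2 hinge): rubber=1
After 6 (consume 1 rubber): (empty)
After 7 (gather 1 lead): lead=1
After 8 (consume 1 lead): (empty)

Answer: no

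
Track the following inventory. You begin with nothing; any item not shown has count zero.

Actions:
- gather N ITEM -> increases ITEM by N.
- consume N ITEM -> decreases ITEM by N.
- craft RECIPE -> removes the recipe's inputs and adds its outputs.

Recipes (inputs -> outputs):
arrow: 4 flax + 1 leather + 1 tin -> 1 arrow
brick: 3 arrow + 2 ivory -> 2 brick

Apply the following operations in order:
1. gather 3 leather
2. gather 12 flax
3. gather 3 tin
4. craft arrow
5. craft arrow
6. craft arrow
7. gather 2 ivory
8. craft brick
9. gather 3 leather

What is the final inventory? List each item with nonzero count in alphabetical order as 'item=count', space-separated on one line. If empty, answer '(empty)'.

After 1 (gather 3 leather): leather=3
After 2 (gather 12 flax): flax=12 leather=3
After 3 (gather 3 tin): flax=12 leather=3 tin=3
After 4 (craft arrow): arrow=1 flax=8 leather=2 tin=2
After 5 (craft arrow): arrow=2 flax=4 leather=1 tin=1
After 6 (craft arrow): arrow=3
After 7 (gather 2 ivory): arrow=3 ivory=2
After 8 (craft brick): brick=2
After 9 (gather 3 leather): brick=2 leather=3

Answer: brick=2 leather=3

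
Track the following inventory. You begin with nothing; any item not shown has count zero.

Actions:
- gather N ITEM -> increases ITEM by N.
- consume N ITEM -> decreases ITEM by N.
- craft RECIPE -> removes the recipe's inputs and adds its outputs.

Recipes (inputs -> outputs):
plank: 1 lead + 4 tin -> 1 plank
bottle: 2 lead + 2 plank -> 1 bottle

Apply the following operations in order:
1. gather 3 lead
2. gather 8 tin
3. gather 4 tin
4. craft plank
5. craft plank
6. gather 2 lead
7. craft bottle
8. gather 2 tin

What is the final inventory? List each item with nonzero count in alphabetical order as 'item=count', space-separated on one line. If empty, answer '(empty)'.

Answer: bottle=1 lead=1 tin=6

Derivation:
After 1 (gather 3 lead): lead=3
After 2 (gather 8 tin): lead=3 tin=8
After 3 (gather 4 tin): lead=3 tin=12
After 4 (craft plank): lead=2 plank=1 tin=8
After 5 (craft plank): lead=1 plank=2 tin=4
After 6 (gather 2 lead): lead=3 plank=2 tin=4
After 7 (craft bottle): bottle=1 lead=1 tin=4
After 8 (gather 2 tin): bottle=1 lead=1 tin=6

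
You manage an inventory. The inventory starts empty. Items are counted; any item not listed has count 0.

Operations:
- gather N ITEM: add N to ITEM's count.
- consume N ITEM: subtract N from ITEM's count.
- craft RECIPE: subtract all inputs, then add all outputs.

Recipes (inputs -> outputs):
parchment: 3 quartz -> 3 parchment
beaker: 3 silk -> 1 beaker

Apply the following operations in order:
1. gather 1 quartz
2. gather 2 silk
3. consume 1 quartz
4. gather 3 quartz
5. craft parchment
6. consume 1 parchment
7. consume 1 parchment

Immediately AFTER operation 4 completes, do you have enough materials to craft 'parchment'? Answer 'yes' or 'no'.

Answer: yes

Derivation:
After 1 (gather 1 quartz): quartz=1
After 2 (gather 2 silk): quartz=1 silk=2
After 3 (consume 1 quartz): silk=2
After 4 (gather 3 quartz): quartz=3 silk=2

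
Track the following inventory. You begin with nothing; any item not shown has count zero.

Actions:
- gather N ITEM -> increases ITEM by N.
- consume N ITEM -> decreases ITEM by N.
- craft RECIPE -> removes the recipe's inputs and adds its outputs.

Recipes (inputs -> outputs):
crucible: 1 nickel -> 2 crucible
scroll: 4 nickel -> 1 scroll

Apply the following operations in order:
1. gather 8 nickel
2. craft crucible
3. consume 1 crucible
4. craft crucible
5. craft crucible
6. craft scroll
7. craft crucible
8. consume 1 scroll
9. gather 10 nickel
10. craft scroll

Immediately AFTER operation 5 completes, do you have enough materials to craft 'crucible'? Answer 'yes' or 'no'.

Answer: yes

Derivation:
After 1 (gather 8 nickel): nickel=8
After 2 (craft crucible): crucible=2 nickel=7
After 3 (consume 1 crucible): crucible=1 nickel=7
After 4 (craft crucible): crucible=3 nickel=6
After 5 (craft crucible): crucible=5 nickel=5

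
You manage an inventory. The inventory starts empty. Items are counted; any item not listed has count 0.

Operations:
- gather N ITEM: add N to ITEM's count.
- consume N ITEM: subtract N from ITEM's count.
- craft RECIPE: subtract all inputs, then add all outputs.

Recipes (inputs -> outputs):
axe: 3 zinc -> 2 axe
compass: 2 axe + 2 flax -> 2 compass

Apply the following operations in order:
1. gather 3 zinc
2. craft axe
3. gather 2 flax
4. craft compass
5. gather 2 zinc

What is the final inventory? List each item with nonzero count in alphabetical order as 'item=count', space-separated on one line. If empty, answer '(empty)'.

Answer: compass=2 zinc=2

Derivation:
After 1 (gather 3 zinc): zinc=3
After 2 (craft axe): axe=2
After 3 (gather 2 flax): axe=2 flax=2
After 4 (craft compass): compass=2
After 5 (gather 2 zinc): compass=2 zinc=2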